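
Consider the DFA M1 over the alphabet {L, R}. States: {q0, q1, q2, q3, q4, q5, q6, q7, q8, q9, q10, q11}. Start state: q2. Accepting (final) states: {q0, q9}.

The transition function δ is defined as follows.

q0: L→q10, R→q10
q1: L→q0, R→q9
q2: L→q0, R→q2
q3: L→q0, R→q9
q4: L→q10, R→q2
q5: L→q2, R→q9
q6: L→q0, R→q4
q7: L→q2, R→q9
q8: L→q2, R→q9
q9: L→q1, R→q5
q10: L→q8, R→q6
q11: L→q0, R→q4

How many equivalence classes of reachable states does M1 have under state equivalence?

States {q3,q7,q11} cannot be reached from the start state, so discard them.
Initial partition by acceptance: {q0,q9} | {q1,q2,q4,q5,q6,q8,q10}.
On input L, block {q1,q2,q4,q5,q6,q8,q10} splits into {q4,q5,q8,q10} and {q1,q2,q6}.
Refine {q0,q9} on symbol L: members go to different blocks, giving {q0} and {q9}.
On input L, block {q4,q5,q8,q10} splits into {q4,q10} and {q5,q8}.
Refine {q4,q10} on symbol L: members go to different blocks, giving {q4} and {q10}.
Refine {q1,q2,q6} on symbol R: members go to different blocks, giving {q1} and {q2} and {q6}.
The partition is now stable with 8 blocks: {q0} | {q4} | {q1} | {q9} | {q5,q8} | {q10} | {q2} | {q6}.

8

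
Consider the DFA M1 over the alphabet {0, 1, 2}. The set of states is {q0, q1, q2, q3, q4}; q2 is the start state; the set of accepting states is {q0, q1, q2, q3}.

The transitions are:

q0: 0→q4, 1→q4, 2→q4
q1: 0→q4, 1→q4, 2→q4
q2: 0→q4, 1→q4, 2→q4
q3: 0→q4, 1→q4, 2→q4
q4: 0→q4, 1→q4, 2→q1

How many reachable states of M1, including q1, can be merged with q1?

2

Reachable states from the start: {q1,q2,q4}. Unreachable: {q0,q3} — drop them.
P0 = {q1,q2} | {q4}.
Stable partition: {q1,q2} | {q4} — 2 equivalence classes.
State q1 belongs to the block {q1,q2}, which has 2 states.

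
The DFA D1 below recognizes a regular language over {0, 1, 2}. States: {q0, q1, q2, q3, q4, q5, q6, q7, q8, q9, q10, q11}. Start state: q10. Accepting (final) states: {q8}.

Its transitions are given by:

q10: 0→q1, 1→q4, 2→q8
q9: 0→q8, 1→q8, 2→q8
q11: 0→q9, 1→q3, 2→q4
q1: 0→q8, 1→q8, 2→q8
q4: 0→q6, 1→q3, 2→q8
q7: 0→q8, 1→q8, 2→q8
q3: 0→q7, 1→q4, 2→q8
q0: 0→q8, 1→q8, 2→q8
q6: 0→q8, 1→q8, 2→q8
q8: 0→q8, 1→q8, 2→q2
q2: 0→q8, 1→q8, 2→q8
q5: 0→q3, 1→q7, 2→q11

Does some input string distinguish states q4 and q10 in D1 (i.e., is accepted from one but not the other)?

Reachable states from the start: {q1,q2,q3,q4,q6,q7,q8,q10}. Unreachable: {q0,q5,q9,q11} — drop them.
P0 = {q8} | {q1,q2,q3,q4,q6,q7,q10}.
Split {q1,q2,q3,q4,q6,q7,q10} by δ(·,0) → {q1,q2,q6,q7} and {q3,q4,q10}.
The partition is now stable with 3 blocks: {q8} | {q1,q2,q6,q7} | {q3,q4,q10}.
q4 and q10 lie in the same block of the stable partition, so they are equivalent — no string distinguishes them.

No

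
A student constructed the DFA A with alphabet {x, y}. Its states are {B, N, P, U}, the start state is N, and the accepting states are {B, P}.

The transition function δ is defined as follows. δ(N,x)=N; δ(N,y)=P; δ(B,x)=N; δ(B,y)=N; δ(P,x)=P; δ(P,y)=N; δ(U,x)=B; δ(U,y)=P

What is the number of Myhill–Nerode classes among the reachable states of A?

Reachable states from the start: {N,P}. Unreachable: {B,U} — drop them.
Initial partition by acceptance: {P} | {N}.
No further refinement is possible. Final partition (2 blocks): {P} | {N}.

2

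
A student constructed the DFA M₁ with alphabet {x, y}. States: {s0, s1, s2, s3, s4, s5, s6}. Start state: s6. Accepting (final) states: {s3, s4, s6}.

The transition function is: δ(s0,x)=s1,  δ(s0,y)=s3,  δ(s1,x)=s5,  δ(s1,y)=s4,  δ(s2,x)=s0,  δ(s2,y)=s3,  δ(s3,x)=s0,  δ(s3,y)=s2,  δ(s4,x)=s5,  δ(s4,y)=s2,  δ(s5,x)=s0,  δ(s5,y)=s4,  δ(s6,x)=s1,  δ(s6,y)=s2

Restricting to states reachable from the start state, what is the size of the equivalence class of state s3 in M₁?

Start with accepting vs non-accepting: {s3,s4,s6} | {s0,s1,s2,s5}.
Stable partition: {s3,s4,s6} | {s0,s1,s2,s5} — 2 equivalence classes.
The equivalence class containing s3 is {s3,s4,s6}, of size 3.

3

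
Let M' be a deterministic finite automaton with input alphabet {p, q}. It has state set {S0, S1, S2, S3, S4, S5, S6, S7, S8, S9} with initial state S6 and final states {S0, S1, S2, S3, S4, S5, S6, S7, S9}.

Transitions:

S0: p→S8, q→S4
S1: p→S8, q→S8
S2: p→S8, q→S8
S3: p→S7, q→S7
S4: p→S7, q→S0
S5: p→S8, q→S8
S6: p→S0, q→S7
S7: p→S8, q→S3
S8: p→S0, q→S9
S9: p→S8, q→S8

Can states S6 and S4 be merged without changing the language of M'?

Yes

First remove the unreachable states {S1,S2,S5}; 7 states remain.
Initial partition by acceptance: {S0,S3,S4,S6,S7,S9} | {S8}.
Refine {S0,S3,S4,S6,S7,S9} on symbol p: members go to different blocks, giving {S0,S7,S9} and {S3,S4,S6}.
On input q, block {S0,S7,S9} splits into {S0,S7} and {S9}.
No further refinement is possible. Final partition (4 blocks): {S0,S7} | {S8} | {S3,S4,S6} | {S9}.
S6 and S4 lie in the same block of the stable partition, so they are equivalent — no string distinguishes them.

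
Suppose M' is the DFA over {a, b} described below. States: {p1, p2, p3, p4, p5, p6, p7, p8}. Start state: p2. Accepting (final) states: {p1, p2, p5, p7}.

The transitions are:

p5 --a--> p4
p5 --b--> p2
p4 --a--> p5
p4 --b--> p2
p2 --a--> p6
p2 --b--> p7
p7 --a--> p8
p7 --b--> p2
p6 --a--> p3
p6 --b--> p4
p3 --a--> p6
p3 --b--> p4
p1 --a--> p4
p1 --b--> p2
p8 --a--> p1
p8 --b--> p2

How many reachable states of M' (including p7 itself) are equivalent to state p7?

3

All states are reachable from the start state.
P0 = {p1,p2,p5,p7} | {p3,p4,p6,p8}.
Split {p3,p4,p6,p8} by δ(·,a) → {p3,p6} and {p4,p8}.
On input a, block {p1,p2,p5,p7} splits into {p1,p5,p7} and {p2}.
Stable partition: {p1,p5,p7} | {p3,p6} | {p4,p8} | {p2} — 4 equivalence classes.
State p7 belongs to the block {p1,p5,p7}, which has 3 states.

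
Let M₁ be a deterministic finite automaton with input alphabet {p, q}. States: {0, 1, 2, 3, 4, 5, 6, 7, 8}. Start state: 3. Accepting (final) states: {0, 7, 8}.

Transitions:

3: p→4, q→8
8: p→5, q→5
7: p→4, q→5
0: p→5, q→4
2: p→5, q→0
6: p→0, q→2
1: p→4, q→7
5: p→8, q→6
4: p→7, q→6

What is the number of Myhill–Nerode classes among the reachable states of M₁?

4

First remove the unreachable states {1}; 8 states remain.
Start with accepting vs non-accepting: {0,7,8} | {2,3,4,5,6}.
Split {2,3,4,5,6} by δ(·,p) → {4,5,6} and {2,3}.
Refine {4,5,6} on symbol q: members go to different blocks, giving {4,5} and {6}.
Stable partition: {0,7,8} | {4,5} | {2,3} | {6} — 4 equivalence classes.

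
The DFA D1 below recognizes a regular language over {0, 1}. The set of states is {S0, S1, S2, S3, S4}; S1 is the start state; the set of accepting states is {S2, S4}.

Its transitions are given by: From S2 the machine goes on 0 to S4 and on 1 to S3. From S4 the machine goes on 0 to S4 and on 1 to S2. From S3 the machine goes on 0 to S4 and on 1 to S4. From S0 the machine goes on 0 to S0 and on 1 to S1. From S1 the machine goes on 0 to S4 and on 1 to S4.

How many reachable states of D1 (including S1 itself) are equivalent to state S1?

2

First remove the unreachable states {S0}; 4 states remain.
P0 = {S2,S4} | {S1,S3}.
Refine {S2,S4} on symbol 1: members go to different blocks, giving {S2} and {S4}.
No further refinement is possible. Final partition (3 blocks): {S2} | {S1,S3} | {S4}.
The equivalence class containing S1 is {S1,S3}, of size 2.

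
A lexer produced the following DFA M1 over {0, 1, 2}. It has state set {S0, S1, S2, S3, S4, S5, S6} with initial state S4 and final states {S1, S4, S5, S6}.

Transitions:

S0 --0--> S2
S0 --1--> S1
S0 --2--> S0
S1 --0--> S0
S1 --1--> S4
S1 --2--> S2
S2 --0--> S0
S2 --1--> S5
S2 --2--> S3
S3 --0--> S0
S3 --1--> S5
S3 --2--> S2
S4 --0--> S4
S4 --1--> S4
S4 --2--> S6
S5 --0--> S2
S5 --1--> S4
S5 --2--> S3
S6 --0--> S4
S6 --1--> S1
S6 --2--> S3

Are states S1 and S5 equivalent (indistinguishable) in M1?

Yes

P0 = {S1,S4,S5,S6} | {S0,S2,S3}.
On input 0, block {S1,S4,S5,S6} splits into {S1,S5} and {S4,S6}.
On input 1, block {S4,S6} splits into {S4} and {S6}.
Stable partition: {S1,S5} | {S0,S2,S3} | {S4} | {S6} — 4 equivalence classes.
S1 and S5 lie in the same block of the stable partition, so they are equivalent — no string distinguishes them.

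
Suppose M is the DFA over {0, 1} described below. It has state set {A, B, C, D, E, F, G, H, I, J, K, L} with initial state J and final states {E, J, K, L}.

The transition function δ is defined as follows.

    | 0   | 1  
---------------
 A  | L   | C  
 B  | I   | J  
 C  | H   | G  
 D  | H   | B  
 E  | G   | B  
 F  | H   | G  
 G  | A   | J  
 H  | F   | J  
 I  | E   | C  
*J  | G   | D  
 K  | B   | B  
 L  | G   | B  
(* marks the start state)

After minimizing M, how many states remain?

6

Reachable states from the start: {A,B,C,D,E,F,G,H,I,J,L}. Unreachable: {K} — drop them.
Start with accepting vs non-accepting: {E,J,L} | {A,B,C,D,F,G,H,I}.
Refine {A,B,C,D,F,G,H,I} on symbol 0: members go to different blocks, giving {B,C,D,F,G,H} and {A,I}.
Split {B,C,D,F,G,H} by δ(·,0) → {C,D,F,H} and {B,G}.
Refine {E,J,L} on symbol 1: members go to different blocks, giving {E,L} and {J}.
Split {C,D,F,H} by δ(·,1) → {C,D,F} and {H}.
The partition is now stable with 6 blocks: {E,L} | {C,D,F} | {A,I} | {B,G} | {J} | {H}.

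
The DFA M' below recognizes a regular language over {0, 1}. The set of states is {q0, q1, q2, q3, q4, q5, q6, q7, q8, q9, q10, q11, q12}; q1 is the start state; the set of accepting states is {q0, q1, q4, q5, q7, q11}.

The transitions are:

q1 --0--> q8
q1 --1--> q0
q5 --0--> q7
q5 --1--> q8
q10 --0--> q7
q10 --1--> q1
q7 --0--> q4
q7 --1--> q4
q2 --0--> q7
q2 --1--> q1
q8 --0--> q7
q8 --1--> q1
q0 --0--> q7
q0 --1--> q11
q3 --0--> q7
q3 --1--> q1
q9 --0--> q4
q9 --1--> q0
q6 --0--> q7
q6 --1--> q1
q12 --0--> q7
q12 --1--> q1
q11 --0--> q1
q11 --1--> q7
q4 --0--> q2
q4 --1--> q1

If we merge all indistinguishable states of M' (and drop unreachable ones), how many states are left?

First remove the unreachable states {q3,q5,q6,q9,q10,q12}; 7 states remain.
Start with accepting vs non-accepting: {q0,q1,q4,q7,q11} | {q2,q8}.
Refine {q0,q1,q4,q7,q11} on symbol 0: members go to different blocks, giving {q0,q7,q11} and {q1,q4}.
On input 0, block {q0,q7,q11} splits into {q7,q11} and {q0}.
On input 1, block {q7,q11} splits into {q7} and {q11}.
On input 1, block {q1,q4} splits into {q1} and {q4}.
No further refinement is possible. Final partition (6 blocks): {q7} | {q2,q8} | {q1} | {q0} | {q11} | {q4}.

6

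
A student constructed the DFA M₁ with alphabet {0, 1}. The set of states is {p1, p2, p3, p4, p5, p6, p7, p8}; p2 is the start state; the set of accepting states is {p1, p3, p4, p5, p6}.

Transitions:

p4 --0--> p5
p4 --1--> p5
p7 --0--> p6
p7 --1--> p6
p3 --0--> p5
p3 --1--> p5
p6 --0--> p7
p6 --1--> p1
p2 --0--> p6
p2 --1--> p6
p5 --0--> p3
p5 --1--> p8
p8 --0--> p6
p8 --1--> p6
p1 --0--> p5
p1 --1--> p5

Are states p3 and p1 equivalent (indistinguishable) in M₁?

Yes

States {p4} cannot be reached from the start state, so discard them.
P0 = {p1,p3,p5,p6} | {p2,p7,p8}.
Split {p1,p3,p5,p6} by δ(·,0) → {p1,p3,p5} and {p6}.
Refine {p1,p3,p5} on symbol 1: members go to different blocks, giving {p1,p3} and {p5}.
The partition is now stable with 4 blocks: {p1,p3} | {p2,p7,p8} | {p6} | {p5}.
p3 and p1 lie in the same block of the stable partition, so they are equivalent — no string distinguishes them.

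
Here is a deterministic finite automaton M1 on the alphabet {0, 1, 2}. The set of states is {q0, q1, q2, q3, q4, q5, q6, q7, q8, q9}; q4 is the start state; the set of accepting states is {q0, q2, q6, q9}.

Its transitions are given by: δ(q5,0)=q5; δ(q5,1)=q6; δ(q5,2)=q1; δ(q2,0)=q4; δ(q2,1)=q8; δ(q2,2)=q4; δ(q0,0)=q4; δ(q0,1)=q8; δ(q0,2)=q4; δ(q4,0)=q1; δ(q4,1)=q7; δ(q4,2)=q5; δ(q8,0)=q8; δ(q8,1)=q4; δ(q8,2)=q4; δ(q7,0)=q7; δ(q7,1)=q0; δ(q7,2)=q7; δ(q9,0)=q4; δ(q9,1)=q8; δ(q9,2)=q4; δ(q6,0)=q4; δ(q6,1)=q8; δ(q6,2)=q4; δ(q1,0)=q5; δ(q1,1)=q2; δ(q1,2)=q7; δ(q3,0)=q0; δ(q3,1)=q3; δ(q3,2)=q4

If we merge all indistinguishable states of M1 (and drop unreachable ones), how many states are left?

4

Reachable states from the start: {q0,q1,q2,q4,q5,q6,q7,q8}. Unreachable: {q3,q9} — drop them.
Start with accepting vs non-accepting: {q0,q2,q6} | {q1,q4,q5,q7,q8}.
Split {q1,q4,q5,q7,q8} by δ(·,1) → {q1,q5,q7} and {q4,q8}.
Split {q4,q8} by δ(·,0) → {q4} and {q8}.
Stable partition: {q0,q2,q6} | {q1,q5,q7} | {q4} | {q8} — 4 equivalence classes.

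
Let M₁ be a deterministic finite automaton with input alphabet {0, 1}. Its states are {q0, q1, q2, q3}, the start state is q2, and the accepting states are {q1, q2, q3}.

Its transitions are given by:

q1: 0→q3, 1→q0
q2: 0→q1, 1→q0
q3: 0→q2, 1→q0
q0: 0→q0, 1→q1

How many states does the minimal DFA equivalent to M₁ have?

P0 = {q1,q2,q3} | {q0}.
No further refinement is possible. Final partition (2 blocks): {q1,q2,q3} | {q0}.

2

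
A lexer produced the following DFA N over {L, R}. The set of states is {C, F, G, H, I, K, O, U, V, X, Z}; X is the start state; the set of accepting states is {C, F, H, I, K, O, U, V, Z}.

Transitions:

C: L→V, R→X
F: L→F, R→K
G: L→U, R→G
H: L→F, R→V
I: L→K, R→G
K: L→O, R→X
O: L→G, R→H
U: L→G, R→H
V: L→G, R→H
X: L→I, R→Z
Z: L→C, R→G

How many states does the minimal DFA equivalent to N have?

7

Every state is reachable, so we keep all 11.
P0 = {C,F,H,I,K,O,U,V,Z} | {G,X}.
Refine {C,F,H,I,K,O,U,V,Z} on symbol L: members go to different blocks, giving {C,F,H,I,K,Z} and {O,U,V}.
Split {C,F,H,I,K,Z} by δ(·,L) → {F,H,I,Z} and {C,K}.
Refine {F,H,I,Z} on symbol L: members go to different blocks, giving {F,H} and {I,Z}.
Refine {F,H} on symbol R: members go to different blocks, giving {F} and {H}.
On input L, block {G,X} splits into {X} and {G}.
Stable partition: {F} | {X} | {O,U,V} | {C,K} | {I,Z} | {H} | {G} — 7 equivalence classes.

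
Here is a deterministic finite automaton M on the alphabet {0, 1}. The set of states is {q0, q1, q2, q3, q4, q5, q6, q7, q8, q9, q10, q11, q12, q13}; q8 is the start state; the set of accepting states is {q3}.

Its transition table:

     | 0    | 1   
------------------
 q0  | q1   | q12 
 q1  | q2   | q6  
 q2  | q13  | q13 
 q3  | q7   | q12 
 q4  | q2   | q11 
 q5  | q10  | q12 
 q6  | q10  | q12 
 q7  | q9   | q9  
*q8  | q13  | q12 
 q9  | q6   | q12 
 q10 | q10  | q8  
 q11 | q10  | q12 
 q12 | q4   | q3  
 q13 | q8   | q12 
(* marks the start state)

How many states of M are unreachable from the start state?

3

BFS from q8 reaches {q2, q3, q4, q6, q7, q8, q9, q10, q11, q12, q13}; the 3 state(s) q0, q1, q5 are never visited.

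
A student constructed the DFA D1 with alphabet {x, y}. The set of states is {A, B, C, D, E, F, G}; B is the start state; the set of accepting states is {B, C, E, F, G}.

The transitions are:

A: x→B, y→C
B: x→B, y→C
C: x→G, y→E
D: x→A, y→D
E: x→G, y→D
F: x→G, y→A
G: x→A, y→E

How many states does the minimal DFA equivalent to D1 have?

Reachable states from the start: {A,B,C,D,E,G}. Unreachable: {F} — drop them.
P0 = {B,C,E,G} | {A,D}.
Refine {B,C,E,G} on symbol x: members go to different blocks, giving {B,C,E} and {G}.
Split {B,C,E} by δ(·,x) → {C,E} and {B}.
Refine {C,E} on symbol y: members go to different blocks, giving {C} and {E}.
Split {A,D} by δ(·,x) → {A} and {D}.
The partition is now stable with 6 blocks: {C} | {A} | {G} | {B} | {E} | {D}.

6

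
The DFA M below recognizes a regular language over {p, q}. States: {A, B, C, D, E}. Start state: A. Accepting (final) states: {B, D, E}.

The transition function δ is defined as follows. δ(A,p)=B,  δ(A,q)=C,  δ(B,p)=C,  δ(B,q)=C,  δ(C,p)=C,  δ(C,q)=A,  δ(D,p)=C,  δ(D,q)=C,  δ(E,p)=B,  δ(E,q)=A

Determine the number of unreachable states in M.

BFS from A reaches {A, B, C}; the 2 state(s) D, E are never visited.

2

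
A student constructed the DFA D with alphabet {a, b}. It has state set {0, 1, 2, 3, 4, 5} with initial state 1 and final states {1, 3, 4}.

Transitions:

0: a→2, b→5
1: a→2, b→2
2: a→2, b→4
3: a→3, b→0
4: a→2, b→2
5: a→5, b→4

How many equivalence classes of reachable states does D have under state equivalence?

States {0,3,5} cannot be reached from the start state, so discard them.
P0 = {1,4} | {2}.
No further refinement is possible. Final partition (2 blocks): {1,4} | {2}.

2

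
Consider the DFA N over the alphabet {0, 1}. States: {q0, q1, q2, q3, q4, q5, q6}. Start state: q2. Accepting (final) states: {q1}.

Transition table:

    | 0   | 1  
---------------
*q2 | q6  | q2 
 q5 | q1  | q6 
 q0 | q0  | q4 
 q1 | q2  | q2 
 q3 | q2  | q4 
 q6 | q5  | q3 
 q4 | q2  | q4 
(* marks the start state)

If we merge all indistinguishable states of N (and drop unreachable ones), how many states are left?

5

Reachable states from the start: {q1,q2,q3,q4,q5,q6}. Unreachable: {q0} — drop them.
Initial partition by acceptance: {q1} | {q2,q3,q4,q5,q6}.
On input 0, block {q2,q3,q4,q5,q6} splits into {q2,q3,q4,q6} and {q5}.
Split {q2,q3,q4,q6} by δ(·,0) → {q2,q3,q4} and {q6}.
Split {q2,q3,q4} by δ(·,0) → {q3,q4} and {q2}.
No further refinement is possible. Final partition (5 blocks): {q1} | {q3,q4} | {q5} | {q6} | {q2}.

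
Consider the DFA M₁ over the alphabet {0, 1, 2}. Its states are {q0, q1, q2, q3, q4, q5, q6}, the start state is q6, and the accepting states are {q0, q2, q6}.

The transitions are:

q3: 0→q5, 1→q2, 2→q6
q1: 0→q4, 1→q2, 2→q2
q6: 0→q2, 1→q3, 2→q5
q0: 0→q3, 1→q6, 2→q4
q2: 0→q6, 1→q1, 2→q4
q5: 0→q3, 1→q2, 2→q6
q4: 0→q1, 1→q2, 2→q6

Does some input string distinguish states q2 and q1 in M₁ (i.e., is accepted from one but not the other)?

Yes

Reachable states from the start: {q1,q2,q3,q4,q5,q6}. Unreachable: {q0} — drop them.
Start with accepting vs non-accepting: {q2,q6} | {q1,q3,q4,q5}.
No further refinement is possible. Final partition (2 blocks): {q2,q6} | {q1,q3,q4,q5}.
q2 and q1 end up in different blocks, so they are distinguishable. For instance, the string 'ε' is accepted from only q2.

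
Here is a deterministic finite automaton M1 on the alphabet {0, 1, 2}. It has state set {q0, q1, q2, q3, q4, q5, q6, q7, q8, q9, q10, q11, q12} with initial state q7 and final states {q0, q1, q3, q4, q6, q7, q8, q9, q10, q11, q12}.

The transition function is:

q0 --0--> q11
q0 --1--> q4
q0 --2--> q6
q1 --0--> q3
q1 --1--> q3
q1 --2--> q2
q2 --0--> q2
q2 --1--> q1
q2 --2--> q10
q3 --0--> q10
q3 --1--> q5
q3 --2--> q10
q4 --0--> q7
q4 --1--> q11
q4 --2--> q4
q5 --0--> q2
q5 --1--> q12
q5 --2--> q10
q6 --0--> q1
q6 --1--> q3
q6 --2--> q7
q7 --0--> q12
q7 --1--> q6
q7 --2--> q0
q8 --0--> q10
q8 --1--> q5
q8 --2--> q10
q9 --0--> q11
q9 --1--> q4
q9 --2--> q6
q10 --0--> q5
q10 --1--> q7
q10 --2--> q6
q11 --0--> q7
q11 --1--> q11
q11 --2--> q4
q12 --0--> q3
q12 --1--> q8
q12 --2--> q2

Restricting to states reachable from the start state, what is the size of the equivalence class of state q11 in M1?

Reachable states from the start: {q0,q1,q2,q3,q4,q5,q6,q7,q8,q10,q11,q12}. Unreachable: {q9} — drop them.
P0 = {q0,q1,q3,q4,q6,q7,q8,q10,q11,q12} | {q2,q5}.
Split {q0,q1,q3,q4,q6,q7,q8,q10,q11,q12} by δ(·,0) → {q0,q1,q3,q4,q6,q7,q8,q11,q12} and {q10}.
Refine {q0,q1,q3,q4,q6,q7,q8,q11,q12} on symbol 0: members go to different blocks, giving {q0,q1,q4,q6,q7,q11,q12} and {q3,q8}.
Split {q0,q1,q4,q6,q7,q11,q12} by δ(·,0) → {q0,q4,q6,q7,q11} and {q1,q12}.
Split {q0,q4,q6,q7,q11} by δ(·,0) → {q0,q4,q11} and {q6,q7}.
Split {q0,q4,q11} by δ(·,0) → {q4,q11} and {q0}.
Split {q6,q7} by δ(·,1) → {q6} and {q7}.
No further refinement is possible. Final partition (8 blocks): {q4,q11} | {q2,q5} | {q10} | {q3,q8} | {q1,q12} | {q6} | {q0} | {q7}.
State q11 belongs to the block {q4,q11}, which has 2 states.

2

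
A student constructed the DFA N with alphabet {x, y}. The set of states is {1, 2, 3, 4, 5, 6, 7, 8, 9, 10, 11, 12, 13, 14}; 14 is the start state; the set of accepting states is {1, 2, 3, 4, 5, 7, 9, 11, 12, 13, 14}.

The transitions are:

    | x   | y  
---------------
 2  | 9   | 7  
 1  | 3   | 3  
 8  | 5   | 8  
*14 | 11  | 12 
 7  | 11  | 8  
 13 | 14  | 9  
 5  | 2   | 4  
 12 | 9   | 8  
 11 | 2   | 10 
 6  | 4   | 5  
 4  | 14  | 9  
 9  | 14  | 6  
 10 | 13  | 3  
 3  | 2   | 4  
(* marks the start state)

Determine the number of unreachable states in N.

1

No path from 14 leads to 1; the other 13 states are all reachable.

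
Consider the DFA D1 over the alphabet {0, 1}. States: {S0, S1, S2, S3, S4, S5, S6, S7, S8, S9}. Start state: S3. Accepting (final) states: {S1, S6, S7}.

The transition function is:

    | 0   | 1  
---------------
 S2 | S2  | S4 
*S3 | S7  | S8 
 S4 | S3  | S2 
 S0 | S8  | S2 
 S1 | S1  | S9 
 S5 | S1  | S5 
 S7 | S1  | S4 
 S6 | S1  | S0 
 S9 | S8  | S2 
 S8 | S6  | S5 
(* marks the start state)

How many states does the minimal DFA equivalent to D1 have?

4

Every state is reachable, so we keep all 10.
P0 = {S1,S6,S7} | {S0,S2,S3,S4,S5,S8,S9}.
Refine {S0,S2,S3,S4,S5,S8,S9} on symbol 0: members go to different blocks, giving {S0,S2,S4,S9} and {S3,S5,S8}.
Refine {S0,S2,S4,S9} on symbol 0: members go to different blocks, giving {S0,S4,S9} and {S2}.
The partition is now stable with 4 blocks: {S1,S6,S7} | {S0,S4,S9} | {S3,S5,S8} | {S2}.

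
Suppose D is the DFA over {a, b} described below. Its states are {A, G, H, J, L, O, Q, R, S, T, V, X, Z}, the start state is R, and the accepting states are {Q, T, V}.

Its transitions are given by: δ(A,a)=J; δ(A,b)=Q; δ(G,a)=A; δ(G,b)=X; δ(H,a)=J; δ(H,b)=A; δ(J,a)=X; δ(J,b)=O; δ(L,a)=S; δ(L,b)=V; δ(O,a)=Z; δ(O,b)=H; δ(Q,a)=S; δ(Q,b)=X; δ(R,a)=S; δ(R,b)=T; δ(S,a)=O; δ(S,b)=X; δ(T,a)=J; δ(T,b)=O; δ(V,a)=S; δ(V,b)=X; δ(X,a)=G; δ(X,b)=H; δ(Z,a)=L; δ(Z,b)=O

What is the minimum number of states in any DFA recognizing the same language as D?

Every state is reachable, so we keep all 13.
Initial partition by acceptance: {Q,T,V} | {A,G,H,J,L,O,R,S,X,Z}.
Split {A,G,H,J,L,O,R,S,X,Z} by δ(·,b) → {G,H,J,O,S,X,Z} and {A,L,R}.
Refine {G,H,J,O,S,X,Z} on symbol a: members go to different blocks, giving {H,J,O,S,X} and {G,Z}.
On input a, block {H,J,O,S,X} splits into {H,J,S} and {O,X}.
Split {H,J,S} by δ(·,a) → {J,S} and {H}.
Stable partition: {Q,T,V} | {J,S} | {A,L,R} | {G,Z} | {O,X} | {H} — 6 equivalence classes.

6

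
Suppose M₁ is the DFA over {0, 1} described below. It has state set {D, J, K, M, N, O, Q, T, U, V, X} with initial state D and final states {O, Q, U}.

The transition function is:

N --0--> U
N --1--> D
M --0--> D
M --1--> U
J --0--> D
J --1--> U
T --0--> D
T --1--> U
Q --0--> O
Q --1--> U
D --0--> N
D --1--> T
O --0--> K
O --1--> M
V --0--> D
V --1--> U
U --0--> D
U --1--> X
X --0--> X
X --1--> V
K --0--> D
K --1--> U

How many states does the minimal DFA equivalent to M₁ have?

First remove the unreachable states {J,K,M,O,Q}; 6 states remain.
Initial partition by acceptance: {U} | {D,N,T,V,X}.
On input 0, block {D,N,T,V,X} splits into {D,T,V,X} and {N}.
Split {D,T,V,X} by δ(·,0) → {T,V,X} and {D}.
Refine {T,V,X} on symbol 0: members go to different blocks, giving {T,V} and {X}.
The partition is now stable with 5 blocks: {U} | {T,V} | {N} | {D} | {X}.

5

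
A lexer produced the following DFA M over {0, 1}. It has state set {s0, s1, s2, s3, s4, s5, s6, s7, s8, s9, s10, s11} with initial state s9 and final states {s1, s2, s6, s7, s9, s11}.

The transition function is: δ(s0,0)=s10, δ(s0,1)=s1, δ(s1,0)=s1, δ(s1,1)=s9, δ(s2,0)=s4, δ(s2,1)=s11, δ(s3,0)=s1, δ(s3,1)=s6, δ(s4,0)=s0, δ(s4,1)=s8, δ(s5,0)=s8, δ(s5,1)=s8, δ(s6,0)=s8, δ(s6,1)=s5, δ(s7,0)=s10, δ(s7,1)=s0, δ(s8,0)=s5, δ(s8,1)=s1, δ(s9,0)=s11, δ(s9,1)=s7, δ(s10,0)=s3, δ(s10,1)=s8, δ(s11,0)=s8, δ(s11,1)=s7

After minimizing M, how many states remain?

First remove the unreachable states {s2,s4}; 10 states remain.
P0 = {s1,s6,s7,s9,s11} | {s0,s3,s5,s8,s10}.
Refine {s1,s6,s7,s9,s11} on symbol 0: members go to different blocks, giving {s6,s7,s11} and {s1,s9}.
Split {s6,s7,s11} by δ(·,1) → {s6,s7} and {s11}.
On input 0, block {s0,s3,s5,s8,s10} splits into {s0,s5,s8,s10} and {s3}.
On input 0, block {s0,s5,s8,s10} splits into {s0,s5,s8} and {s10}.
Split {s6,s7} by δ(·,0) → {s6} and {s7}.
On input 0, block {s0,s5,s8} splits into {s5,s8} and {s0}.
Split {s5,s8} by δ(·,1) → {s5} and {s8}.
Split {s1,s9} by δ(·,0) → {s1} and {s9}.
No further refinement is possible. Final partition (10 blocks): {s6} | {s5} | {s1} | {s11} | {s3} | {s10} | {s7} | {s0} | {s8} | {s9}.

10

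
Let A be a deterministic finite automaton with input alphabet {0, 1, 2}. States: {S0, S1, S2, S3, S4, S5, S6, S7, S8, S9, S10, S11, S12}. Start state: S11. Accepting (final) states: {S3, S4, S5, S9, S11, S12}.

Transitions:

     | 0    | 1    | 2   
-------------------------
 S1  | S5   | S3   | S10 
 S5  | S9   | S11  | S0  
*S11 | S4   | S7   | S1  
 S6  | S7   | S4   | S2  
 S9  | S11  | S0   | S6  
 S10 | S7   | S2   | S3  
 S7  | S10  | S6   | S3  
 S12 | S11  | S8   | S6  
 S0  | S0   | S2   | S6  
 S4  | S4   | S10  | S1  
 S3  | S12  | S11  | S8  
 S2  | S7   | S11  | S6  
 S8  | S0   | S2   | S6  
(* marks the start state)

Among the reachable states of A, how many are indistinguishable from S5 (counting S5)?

2

All states are reachable from the start state.
P0 = {S3,S4,S5,S9,S11,S12} | {S0,S1,S2,S6,S7,S8,S10}.
On input 1, block {S3,S4,S5,S9,S11,S12} splits into {S4,S9,S11,S12} and {S3,S5}.
Refine {S0,S1,S2,S6,S7,S8,S10} on symbol 0: members go to different blocks, giving {S0,S2,S6,S7,S8,S10} and {S1}.
Refine {S4,S9,S11,S12} on symbol 2: members go to different blocks, giving {S4,S11} and {S9,S12}.
Split {S0,S2,S6,S7,S8,S10} by δ(·,1) → {S0,S7,S8,S10} and {S2,S6}.
Refine {S0,S7,S8,S10} on symbol 2: members go to different blocks, giving {S0,S8} and {S7,S10}.
No further refinement is possible. Final partition (7 blocks): {S4,S11} | {S0,S8} | {S3,S5} | {S1} | {S9,S12} | {S2,S6} | {S7,S10}.
The equivalence class containing S5 is {S3,S5}, of size 2.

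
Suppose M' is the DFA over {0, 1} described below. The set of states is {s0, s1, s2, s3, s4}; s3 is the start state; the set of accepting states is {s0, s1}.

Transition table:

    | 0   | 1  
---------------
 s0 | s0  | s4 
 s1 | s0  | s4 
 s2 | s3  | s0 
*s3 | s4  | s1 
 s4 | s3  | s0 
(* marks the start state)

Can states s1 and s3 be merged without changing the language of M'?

No

States {s2} cannot be reached from the start state, so discard them.
P0 = {s0,s1} | {s3,s4}.
The partition is now stable with 2 blocks: {s0,s1} | {s3,s4}.
s1 and s3 end up in different blocks, so they are distinguishable. For instance, the string 'ε' is accepted from only s1.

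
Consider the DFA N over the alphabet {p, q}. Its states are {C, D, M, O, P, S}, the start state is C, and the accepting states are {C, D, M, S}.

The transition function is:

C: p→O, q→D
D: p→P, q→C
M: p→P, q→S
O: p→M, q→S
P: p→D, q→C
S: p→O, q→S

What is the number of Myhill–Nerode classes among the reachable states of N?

2

Every state is reachable, so we keep all 6.
P0 = {C,D,M,S} | {O,P}.
The partition is now stable with 2 blocks: {C,D,M,S} | {O,P}.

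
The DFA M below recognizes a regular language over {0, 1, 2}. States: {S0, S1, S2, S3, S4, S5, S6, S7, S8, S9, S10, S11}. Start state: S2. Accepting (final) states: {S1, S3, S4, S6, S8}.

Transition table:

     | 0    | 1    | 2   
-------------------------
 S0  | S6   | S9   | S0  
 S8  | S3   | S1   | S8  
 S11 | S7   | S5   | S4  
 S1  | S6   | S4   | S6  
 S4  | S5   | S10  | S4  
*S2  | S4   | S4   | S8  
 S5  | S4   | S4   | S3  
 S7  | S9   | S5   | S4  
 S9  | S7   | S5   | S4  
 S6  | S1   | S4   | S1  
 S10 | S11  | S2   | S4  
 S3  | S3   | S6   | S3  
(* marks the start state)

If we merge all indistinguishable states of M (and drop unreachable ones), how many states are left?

5

States {S0} cannot be reached from the start state, so discard them.
Initial partition by acceptance: {S1,S3,S4,S6,S8} | {S2,S5,S7,S9,S10,S11}.
Split {S1,S3,S4,S6,S8} by δ(·,0) → {S1,S3,S6,S8} and {S4}.
Refine {S1,S3,S6,S8} on symbol 1: members go to different blocks, giving {S1,S6} and {S3,S8}.
On input 0, block {S2,S5,S7,S9,S10,S11} splits into {S7,S9,S10,S11} and {S2,S5}.
Stable partition: {S1,S6} | {S7,S9,S10,S11} | {S4} | {S3,S8} | {S2,S5} — 5 equivalence classes.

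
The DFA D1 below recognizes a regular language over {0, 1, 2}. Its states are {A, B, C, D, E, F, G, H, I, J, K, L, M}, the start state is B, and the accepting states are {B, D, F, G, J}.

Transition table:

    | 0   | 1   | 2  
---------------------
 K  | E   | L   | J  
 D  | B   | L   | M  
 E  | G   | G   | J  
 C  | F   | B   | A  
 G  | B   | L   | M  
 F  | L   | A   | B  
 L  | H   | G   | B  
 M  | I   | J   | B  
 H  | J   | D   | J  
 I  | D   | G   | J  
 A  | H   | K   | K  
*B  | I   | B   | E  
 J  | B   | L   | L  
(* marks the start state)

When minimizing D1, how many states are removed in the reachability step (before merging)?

No path from B leads to A, C, F, K; the other 9 states are all reachable.

4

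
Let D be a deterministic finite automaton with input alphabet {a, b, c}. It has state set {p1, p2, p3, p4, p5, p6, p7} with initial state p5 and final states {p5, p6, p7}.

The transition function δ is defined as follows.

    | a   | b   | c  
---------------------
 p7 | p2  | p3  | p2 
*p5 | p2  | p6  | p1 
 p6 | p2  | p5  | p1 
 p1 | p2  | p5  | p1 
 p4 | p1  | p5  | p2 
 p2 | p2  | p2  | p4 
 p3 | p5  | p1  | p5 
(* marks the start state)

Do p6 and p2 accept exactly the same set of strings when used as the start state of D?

Reachable states from the start: {p1,p2,p4,p5,p6}. Unreachable: {p3,p7} — drop them.
P0 = {p5,p6} | {p1,p2,p4}.
Refine {p1,p2,p4} on symbol b: members go to different blocks, giving {p1,p4} and {p2}.
Split {p1,p4} by δ(·,a) → {p1} and {p4}.
The partition is now stable with 4 blocks: {p5,p6} | {p1} | {p2} | {p4}.
p6 and p2 end up in different blocks, so they are distinguishable. For instance, the string 'ε' is accepted from only p6.

No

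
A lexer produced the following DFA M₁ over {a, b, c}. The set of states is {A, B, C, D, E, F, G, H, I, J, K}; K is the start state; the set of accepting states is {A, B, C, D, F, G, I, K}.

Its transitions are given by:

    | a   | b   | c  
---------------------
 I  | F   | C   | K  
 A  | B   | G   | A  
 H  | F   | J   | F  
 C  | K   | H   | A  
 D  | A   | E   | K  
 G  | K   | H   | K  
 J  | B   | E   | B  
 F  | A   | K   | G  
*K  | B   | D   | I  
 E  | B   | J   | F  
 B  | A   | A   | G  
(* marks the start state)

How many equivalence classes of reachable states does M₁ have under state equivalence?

4

Every state is reachable, so we keep all 11.
P0 = {A,B,C,D,F,G,I,K} | {E,H,J}.
Split {A,B,C,D,F,G,I,K} by δ(·,b) → {A,B,F,I,K} and {C,D,G}.
On input b, block {A,B,F,I,K} splits into {A,I,K} and {B,F}.
No further refinement is possible. Final partition (4 blocks): {A,I,K} | {E,H,J} | {C,D,G} | {B,F}.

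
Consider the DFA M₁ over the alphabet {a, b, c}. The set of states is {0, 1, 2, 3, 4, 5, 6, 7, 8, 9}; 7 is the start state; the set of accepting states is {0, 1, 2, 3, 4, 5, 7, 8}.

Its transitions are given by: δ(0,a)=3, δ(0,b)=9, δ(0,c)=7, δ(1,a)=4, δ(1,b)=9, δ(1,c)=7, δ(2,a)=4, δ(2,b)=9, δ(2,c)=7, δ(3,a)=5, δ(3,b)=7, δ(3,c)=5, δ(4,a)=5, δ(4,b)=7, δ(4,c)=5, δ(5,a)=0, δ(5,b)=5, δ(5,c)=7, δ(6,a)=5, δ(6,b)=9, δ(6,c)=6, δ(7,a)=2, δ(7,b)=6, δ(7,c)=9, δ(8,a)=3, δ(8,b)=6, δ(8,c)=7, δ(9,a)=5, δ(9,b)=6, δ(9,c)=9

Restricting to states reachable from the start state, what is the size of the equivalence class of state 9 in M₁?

2

First remove the unreachable states {1,8}; 8 states remain.
P0 = {0,2,3,4,5,7} | {6,9}.
On input b, block {0,2,3,4,5,7} splits into {0,2,7} and {3,4,5}.
Split {0,2,7} by δ(·,a) → {0,2} and {7}.
Split {3,4,5} by δ(·,a) → {3,4} and {5}.
Stable partition: {0,2} | {6,9} | {3,4} | {7} | {5} — 5 equivalence classes.
The equivalence class containing 9 is {6,9}, of size 2.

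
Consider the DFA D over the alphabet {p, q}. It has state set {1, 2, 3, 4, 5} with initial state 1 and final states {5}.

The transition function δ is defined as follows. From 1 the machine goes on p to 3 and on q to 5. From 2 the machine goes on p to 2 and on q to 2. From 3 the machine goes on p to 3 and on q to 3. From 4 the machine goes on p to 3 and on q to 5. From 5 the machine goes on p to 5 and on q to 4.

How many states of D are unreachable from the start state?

BFS from 1 reaches {1, 3, 4, 5}; the 1 state(s) 2 are never visited.

1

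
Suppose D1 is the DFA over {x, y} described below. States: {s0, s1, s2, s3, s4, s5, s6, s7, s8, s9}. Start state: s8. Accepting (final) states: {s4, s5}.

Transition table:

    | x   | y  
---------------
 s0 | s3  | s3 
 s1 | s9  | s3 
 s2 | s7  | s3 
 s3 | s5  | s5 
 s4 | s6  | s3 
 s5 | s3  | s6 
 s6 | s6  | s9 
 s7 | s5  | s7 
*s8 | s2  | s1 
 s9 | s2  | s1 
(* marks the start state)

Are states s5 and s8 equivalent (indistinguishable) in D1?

No

States {s0,s4} cannot be reached from the start state, so discard them.
P0 = {s5} | {s1,s2,s3,s6,s7,s8,s9}.
Refine {s1,s2,s3,s6,s7,s8,s9} on symbol x: members go to different blocks, giving {s1,s2,s6,s8,s9} and {s3,s7}.
Split {s1,s2,s6,s8,s9} by δ(·,x) → {s1,s6,s8,s9} and {s2}.
Refine {s1,s6,s8,s9} on symbol x: members go to different blocks, giving {s1,s6} and {s8,s9}.
Refine {s1,s6} on symbol x: members go to different blocks, giving {s1} and {s6}.
On input y, block {s3,s7} splits into {s3} and {s7}.
No further refinement is possible. Final partition (7 blocks): {s5} | {s1} | {s3} | {s2} | {s8,s9} | {s6} | {s7}.
s5 and s8 end up in different blocks, so they are distinguishable. For instance, the string 'ε' is accepted from only s5.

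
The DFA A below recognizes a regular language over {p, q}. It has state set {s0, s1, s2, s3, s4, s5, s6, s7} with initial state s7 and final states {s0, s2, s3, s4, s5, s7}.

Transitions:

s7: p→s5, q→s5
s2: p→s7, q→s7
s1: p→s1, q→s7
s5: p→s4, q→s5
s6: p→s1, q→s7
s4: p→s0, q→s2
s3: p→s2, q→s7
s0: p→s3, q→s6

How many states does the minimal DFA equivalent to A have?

7

Initial partition by acceptance: {s0,s2,s3,s4,s5,s7} | {s1,s6}.
Refine {s0,s2,s3,s4,s5,s7} on symbol q: members go to different blocks, giving {s2,s3,s4,s5,s7} and {s0}.
On input p, block {s2,s3,s4,s5,s7} splits into {s2,s3,s5,s7} and {s4}.
Split {s2,s3,s5,s7} by δ(·,p) → {s2,s3,s7} and {s5}.
Split {s2,s3,s7} by δ(·,p) → {s2,s3} and {s7}.
Refine {s2,s3} on symbol p: members go to different blocks, giving {s2} and {s3}.
No further refinement is possible. Final partition (7 blocks): {s2} | {s1,s6} | {s0} | {s4} | {s5} | {s7} | {s3}.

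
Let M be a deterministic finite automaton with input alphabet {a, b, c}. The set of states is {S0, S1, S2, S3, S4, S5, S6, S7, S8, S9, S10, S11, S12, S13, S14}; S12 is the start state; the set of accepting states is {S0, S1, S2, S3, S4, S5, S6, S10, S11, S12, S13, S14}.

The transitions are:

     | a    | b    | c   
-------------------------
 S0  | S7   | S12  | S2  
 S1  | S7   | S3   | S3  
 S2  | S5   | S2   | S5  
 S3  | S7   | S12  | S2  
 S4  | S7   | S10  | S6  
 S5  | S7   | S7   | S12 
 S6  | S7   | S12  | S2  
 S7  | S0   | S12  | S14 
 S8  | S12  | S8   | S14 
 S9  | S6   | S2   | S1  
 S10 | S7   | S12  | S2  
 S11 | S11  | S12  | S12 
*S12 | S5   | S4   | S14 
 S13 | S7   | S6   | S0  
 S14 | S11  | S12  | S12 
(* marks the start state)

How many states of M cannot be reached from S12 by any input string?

5

No path from S12 leads to S1, S3, S8, S9, S13; the other 10 states are all reachable.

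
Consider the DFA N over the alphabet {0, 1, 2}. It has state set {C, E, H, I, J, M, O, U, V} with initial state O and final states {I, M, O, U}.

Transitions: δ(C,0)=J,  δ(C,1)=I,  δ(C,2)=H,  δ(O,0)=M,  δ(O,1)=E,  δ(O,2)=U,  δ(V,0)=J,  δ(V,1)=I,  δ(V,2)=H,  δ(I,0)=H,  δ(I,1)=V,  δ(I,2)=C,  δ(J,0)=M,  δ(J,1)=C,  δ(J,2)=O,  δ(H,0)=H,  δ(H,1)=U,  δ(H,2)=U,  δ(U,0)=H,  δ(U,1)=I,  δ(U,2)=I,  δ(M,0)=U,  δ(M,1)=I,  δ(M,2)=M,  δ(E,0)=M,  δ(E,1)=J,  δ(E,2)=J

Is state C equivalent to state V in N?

Every state is reachable, so we keep all 9.
P0 = {I,M,O,U} | {C,E,H,J,V}.
On input 0, block {I,M,O,U} splits into {I,U} and {M,O}.
Split {I,U} by δ(·,1) → {I} and {U}.
On input 0, block {C,E,H,J,V} splits into {C,H,V} and {E,J}.
On input 0, block {C,H,V} splits into {C,V} and {H}.
Split {M,O} by δ(·,0) → {O} and {M}.
Refine {E,J} on symbol 1: members go to different blocks, giving {E} and {J}.
No further refinement is possible. Final partition (8 blocks): {I} | {C,V} | {O} | {U} | {E} | {H} | {M} | {J}.
C and V lie in the same block of the stable partition, so they are equivalent — no string distinguishes them.

Yes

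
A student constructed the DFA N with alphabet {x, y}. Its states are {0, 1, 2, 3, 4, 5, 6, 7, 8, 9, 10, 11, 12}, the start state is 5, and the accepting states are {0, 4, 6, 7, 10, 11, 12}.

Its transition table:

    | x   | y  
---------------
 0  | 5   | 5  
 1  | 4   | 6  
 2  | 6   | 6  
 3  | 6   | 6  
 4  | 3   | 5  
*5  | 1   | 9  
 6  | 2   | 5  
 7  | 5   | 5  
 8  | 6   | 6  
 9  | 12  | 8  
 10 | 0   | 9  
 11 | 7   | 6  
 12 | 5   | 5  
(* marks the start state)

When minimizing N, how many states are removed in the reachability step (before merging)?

4

BFS from 5 reaches {1, 2, 3, 4, 5, 6, 8, 9, 12}; the 4 state(s) 0, 7, 10, 11 are never visited.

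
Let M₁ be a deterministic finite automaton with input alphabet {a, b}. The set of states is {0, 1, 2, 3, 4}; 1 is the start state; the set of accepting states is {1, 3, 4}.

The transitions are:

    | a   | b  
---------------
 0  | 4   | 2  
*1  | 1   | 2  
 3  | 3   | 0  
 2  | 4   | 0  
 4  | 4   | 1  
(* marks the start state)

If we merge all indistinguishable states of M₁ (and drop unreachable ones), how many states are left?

3

Reachable states from the start: {0,1,2,4}. Unreachable: {3} — drop them.
Initial partition by acceptance: {1,4} | {0,2}.
On input b, block {1,4} splits into {1} and {4}.
Stable partition: {1} | {0,2} | {4} — 3 equivalence classes.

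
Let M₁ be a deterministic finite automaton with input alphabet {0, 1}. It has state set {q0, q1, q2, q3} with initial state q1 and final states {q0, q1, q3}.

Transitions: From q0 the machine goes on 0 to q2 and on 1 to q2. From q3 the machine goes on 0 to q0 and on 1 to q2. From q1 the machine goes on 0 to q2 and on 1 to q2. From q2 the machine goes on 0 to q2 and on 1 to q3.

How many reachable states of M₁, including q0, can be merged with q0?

Initial partition by acceptance: {q0,q1,q3} | {q2}.
Refine {q0,q1,q3} on symbol 0: members go to different blocks, giving {q0,q1} and {q3}.
The partition is now stable with 3 blocks: {q0,q1} | {q2} | {q3}.
State q0 belongs to the block {q0,q1}, which has 2 states.

2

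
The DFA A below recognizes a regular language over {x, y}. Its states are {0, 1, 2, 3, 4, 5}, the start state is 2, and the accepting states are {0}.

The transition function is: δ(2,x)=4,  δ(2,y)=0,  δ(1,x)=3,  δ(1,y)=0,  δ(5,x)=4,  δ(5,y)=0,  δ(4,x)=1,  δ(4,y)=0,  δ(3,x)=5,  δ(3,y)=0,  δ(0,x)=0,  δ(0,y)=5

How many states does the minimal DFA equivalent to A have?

Every state is reachable, so we keep all 6.
Start with accepting vs non-accepting: {0} | {1,2,3,4,5}.
Stable partition: {0} | {1,2,3,4,5} — 2 equivalence classes.

2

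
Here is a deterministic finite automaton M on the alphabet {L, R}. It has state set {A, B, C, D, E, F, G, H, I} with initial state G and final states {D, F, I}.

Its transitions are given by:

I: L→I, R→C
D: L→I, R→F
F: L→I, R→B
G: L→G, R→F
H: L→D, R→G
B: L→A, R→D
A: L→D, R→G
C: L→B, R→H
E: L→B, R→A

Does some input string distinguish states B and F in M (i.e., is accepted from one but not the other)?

Yes

First remove the unreachable states {E}; 8 states remain.
Initial partition by acceptance: {D,F,I} | {A,B,C,G,H}.
Refine {D,F,I} on symbol R: members go to different blocks, giving {F,I} and {D}.
Split {A,B,C,G,H} by δ(·,L) → {B,C,G} and {A,H}.
Refine {B,C,G} on symbol L: members go to different blocks, giving {C,G} and {B}.
Refine {F,I} on symbol R: members go to different blocks, giving {F} and {I}.
Refine {C,G} on symbol L: members go to different blocks, giving {C} and {G}.
No further refinement is possible. Final partition (7 blocks): {F} | {C} | {D} | {A,H} | {B} | {I} | {G}.
B and F end up in different blocks, so they are distinguishable. For instance, the string 'ε' is accepted from only F.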